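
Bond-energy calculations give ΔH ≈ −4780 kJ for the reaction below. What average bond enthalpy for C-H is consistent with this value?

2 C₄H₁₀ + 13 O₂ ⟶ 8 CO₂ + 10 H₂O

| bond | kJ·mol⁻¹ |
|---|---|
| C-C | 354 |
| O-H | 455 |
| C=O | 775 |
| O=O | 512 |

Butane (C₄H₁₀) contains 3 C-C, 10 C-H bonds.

D(C-H) ≈ 397 kJ/mol

Let D be the C-H bond energy.
Σ(broken) = 6×354 + 20×D + 13×512 = 8780 + 20D
Σ(formed) = 16×775 + 20×455 = 21500
ΔH = Σ(broken) − Σ(formed) = (8780 + 20D) − (21500) = −12720 + 20D
Setting this equal to −4780 kJ gives 20D = 7940, so D = 397 kJ/mol.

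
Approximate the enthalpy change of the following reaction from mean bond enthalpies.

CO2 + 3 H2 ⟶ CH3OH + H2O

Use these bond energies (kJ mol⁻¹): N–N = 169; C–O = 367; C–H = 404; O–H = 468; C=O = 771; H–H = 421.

Bonds broken (reactants):
  C=O: 2 × 771 = 1542
  H–H: 3 × 421 = 1263
  Σ(broken) = 2805 kJ
Bonds formed (products):
  C–H: 3 × 404 = 1212
  C–O: 1 × 367 = 367
  O–H: 3 × 468 = 1404
  Σ(formed) = 2983 kJ
ΔH = Σ(broken) − Σ(formed) = 2805 − 2983 = −178 kJ

ΔH ≈ −178 kJ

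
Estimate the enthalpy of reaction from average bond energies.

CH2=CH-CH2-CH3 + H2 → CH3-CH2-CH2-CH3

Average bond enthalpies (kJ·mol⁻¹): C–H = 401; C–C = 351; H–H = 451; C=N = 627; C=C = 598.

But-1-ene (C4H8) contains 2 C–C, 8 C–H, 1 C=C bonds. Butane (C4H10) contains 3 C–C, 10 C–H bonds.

Bonds broken (reactants):
  C–C: 2 × 351 = 702
  C–H: 8 × 401 = 3208
  C=C: 1 × 598 = 598
  H–H: 1 × 451 = 451
  Σ(broken) = 4959 kJ
Bonds formed (products):
  C–C: 3 × 351 = 1053
  C–H: 10 × 401 = 4010
  Σ(formed) = 5063 kJ
ΔH = Σ(broken) − Σ(formed) = 4959 − 5063 = −104 kJ

ΔH ≈ −104 kJ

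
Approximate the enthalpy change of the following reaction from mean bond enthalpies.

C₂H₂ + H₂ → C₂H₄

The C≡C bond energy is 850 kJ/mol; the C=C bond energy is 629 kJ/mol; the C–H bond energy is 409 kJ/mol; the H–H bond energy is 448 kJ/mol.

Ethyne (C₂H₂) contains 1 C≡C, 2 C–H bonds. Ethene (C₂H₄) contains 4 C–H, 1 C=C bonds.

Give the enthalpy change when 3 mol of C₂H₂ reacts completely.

ΔH = −447 kJ

Bonds broken (reactants):
  C≡C: 1 × 850 = 850
  C–H: 2 × 409 = 818
  H–H: 1 × 448 = 448
  Σ(broken) = 2116 kJ
Bonds formed (products):
  C–H: 4 × 409 = 1636
  C=C: 1 × 629 = 629
  Σ(formed) = 2265 kJ
ΔH = Σ(broken) − Σ(formed) = 2116 − 2265 = −149 kJ
For 3× the reaction as written: 3 × (−149) = −447 kJ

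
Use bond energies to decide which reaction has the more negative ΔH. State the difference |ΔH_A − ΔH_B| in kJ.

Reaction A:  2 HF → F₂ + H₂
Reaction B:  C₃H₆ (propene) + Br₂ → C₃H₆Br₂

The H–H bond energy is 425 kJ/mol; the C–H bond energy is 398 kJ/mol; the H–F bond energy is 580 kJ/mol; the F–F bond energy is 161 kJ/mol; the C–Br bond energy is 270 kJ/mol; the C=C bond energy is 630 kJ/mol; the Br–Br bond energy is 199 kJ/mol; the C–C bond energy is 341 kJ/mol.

Reaction B, by 626 kJ

Reaction A:
  Bonds broken (reactants):
    H–F: 2 × 580 = 1160
    Σ(broken) = 1160 kJ
  Bonds formed (products):
    F–F: 1 × 161 = 161
    H–H: 1 × 425 = 425
    Σ(formed) = 586 kJ
  ΔH_A = 1160 − 586 = +574 kJ
Reaction B:
  Bonds broken (reactants):
    Br–Br: 1 × 199 = 199
    C–C: 1 × 341 = 341
    C–H: 6 × 398 = 2388
    C=C: 1 × 630 = 630
    Σ(broken) = 3558 kJ
  Bonds formed (products):
    C–Br: 2 × 270 = 540
    C–C: 2 × 341 = 682
    C–H: 6 × 398 = 2388
    Σ(formed) = 3610 kJ
  ΔH_B = 3558 − 3610 = −52 kJ
ΔH_A − ΔH_B = +626 kJ, so reaction B has the more negative ΔH; |ΔH_A − ΔH_B| = 626 kJ.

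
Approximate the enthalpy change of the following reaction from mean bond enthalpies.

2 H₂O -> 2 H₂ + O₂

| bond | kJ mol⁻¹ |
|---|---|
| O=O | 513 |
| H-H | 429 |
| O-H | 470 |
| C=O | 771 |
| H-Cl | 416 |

Bonds broken (reactants):
  O-H: 4 × 470 = 1880
  Σ(broken) = 1880 kJ
Bonds formed (products):
  H-H: 2 × 429 = 858
  O=O: 1 × 513 = 513
  Σ(formed) = 1371 kJ
ΔH = Σ(broken) − Σ(formed) = 1880 − 1371 = +509 kJ

ΔH ≈ +509 kJ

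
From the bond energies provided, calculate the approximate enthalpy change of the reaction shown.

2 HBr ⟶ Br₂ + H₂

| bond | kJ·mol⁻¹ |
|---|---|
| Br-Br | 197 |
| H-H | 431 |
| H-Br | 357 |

Bonds broken (reactants):
  H-Br: 2 × 357 = 714
  Σ(broken) = 714 kJ
Bonds formed (products):
  Br-Br: 1 × 197 = 197
  H-H: 1 × 431 = 431
  Σ(formed) = 628 kJ
ΔH = Σ(broken) − Σ(formed) = 714 − 628 = +86 kJ

ΔH ≈ +86 kJ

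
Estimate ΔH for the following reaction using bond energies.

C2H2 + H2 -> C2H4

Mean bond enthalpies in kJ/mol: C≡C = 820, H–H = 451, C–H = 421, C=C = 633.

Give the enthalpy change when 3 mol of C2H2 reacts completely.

ΔH = −612 kJ

Bonds broken (reactants):
  C≡C: 1 × 820 = 820
  C–H: 2 × 421 = 842
  H–H: 1 × 451 = 451
  Σ(broken) = 2113 kJ
Bonds formed (products):
  C–H: 4 × 421 = 1684
  C=C: 1 × 633 = 633
  Σ(formed) = 2317 kJ
ΔH = Σ(broken) − Σ(formed) = 2113 − 2317 = −204 kJ
For 3× the reaction as written: 3 × (−204) = −612 kJ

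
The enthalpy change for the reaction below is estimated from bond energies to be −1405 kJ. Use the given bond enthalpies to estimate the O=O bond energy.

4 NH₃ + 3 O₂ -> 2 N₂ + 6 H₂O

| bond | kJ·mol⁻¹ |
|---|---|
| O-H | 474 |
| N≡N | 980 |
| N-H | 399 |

Let D be the O=O bond energy.
Σ(broken) = 12×399 + 3×D = 4788 + 3D
Σ(formed) = 2×980 + 12×474 = 7648
ΔH = Σ(broken) − Σ(formed) = (4788 + 3D) − (7648) = −2860 + 3D
Setting this equal to −1405 kJ gives 3D = 1455, so D = 485 kJ/mol.

D(O=O) ≈ 485 kJ/mol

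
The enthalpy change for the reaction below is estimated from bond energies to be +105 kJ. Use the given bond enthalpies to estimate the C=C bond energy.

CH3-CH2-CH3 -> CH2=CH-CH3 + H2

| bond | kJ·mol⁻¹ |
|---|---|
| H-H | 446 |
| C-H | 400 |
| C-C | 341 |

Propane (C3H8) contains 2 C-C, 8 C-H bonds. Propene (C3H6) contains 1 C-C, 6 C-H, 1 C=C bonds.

Let D be the C=C bond energy.
Σ(broken) = 2×341 + 8×400 = 3882
Σ(formed) = 1×341 + 6×400 + 1×D + 1×446 = 3187 + D
ΔH = Σ(broken) − Σ(formed) = (3882) − (3187 + D) = +695 − D
Setting this equal to +105 kJ gives D = 590 kJ/mol.

D(C=C) ≈ 590 kJ/mol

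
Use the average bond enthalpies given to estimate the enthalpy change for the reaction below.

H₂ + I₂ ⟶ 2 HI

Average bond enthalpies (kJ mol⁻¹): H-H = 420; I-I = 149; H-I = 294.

Bonds broken (reactants):
  H-H: 1 × 420 = 420
  I-I: 1 × 149 = 149
  Σ(broken) = 569 kJ
Bonds formed (products):
  H-I: 2 × 294 = 588
  Σ(formed) = 588 kJ
ΔH = Σ(broken) − Σ(formed) = 569 − 588 = −19 kJ

ΔH ≈ −19 kJ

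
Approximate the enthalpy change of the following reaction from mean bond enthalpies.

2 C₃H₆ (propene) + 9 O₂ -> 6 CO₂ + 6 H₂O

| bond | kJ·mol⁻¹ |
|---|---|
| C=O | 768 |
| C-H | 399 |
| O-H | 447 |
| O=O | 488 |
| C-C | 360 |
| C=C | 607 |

Bonds broken (reactants):
  C-C: 2 × 360 = 720
  C-H: 12 × 399 = 4788
  C=C: 2 × 607 = 1214
  O=O: 9 × 488 = 4392
  Σ(broken) = 11114 kJ
Bonds formed (products):
  C=O: 12 × 768 = 9216
  O-H: 12 × 447 = 5364
  Σ(formed) = 14580 kJ
ΔH = Σ(broken) − Σ(formed) = 11114 − 14580 = −3466 kJ

ΔH ≈ −3466 kJ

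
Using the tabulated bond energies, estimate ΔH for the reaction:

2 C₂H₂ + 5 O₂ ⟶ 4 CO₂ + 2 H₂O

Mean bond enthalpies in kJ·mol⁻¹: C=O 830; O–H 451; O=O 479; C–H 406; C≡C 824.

ΔH ≈ −2777 kJ

Bonds broken (reactants):
  C≡C: 2 × 824 = 1648
  C–H: 4 × 406 = 1624
  O=O: 5 × 479 = 2395
  Σ(broken) = 5667 kJ
Bonds formed (products):
  C=O: 8 × 830 = 6640
  O–H: 4 × 451 = 1804
  Σ(formed) = 8444 kJ
ΔH = Σ(broken) − Σ(formed) = 5667 − 8444 = −2777 kJ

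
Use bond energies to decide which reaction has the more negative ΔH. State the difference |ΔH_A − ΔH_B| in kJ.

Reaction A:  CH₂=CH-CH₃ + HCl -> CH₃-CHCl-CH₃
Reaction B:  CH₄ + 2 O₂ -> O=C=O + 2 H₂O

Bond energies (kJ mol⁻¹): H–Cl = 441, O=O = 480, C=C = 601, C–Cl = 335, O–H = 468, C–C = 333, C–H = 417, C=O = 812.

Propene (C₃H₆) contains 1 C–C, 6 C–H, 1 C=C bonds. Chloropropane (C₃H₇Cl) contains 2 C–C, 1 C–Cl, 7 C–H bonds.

Reaction B, by 825 kJ

Reaction A:
  Bonds broken (reactants):
    C–C: 1 × 333 = 333
    C–H: 6 × 417 = 2502
    C=C: 1 × 601 = 601
    H–Cl: 1 × 441 = 441
    Σ(broken) = 3877 kJ
  Bonds formed (products):
    C–C: 2 × 333 = 666
    C–Cl: 1 × 335 = 335
    C–H: 7 × 417 = 2919
    Σ(formed) = 3920 kJ
  ΔH_A = 3877 − 3920 = −43 kJ
Reaction B:
  Bonds broken (reactants):
    C–H: 4 × 417 = 1668
    O=O: 2 × 480 = 960
    Σ(broken) = 2628 kJ
  Bonds formed (products):
    C=O: 2 × 812 = 1624
    O–H: 4 × 468 = 1872
    Σ(formed) = 3496 kJ
  ΔH_B = 2628 − 3496 = −868 kJ
ΔH_A − ΔH_B = +825 kJ, so reaction B has the more negative ΔH; |ΔH_A − ΔH_B| = 825 kJ.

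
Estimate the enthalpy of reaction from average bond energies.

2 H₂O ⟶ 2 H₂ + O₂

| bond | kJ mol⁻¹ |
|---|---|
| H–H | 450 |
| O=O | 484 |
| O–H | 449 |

Bonds broken (reactants):
  O–H: 4 × 449 = 1796
  Σ(broken) = 1796 kJ
Bonds formed (products):
  H–H: 2 × 450 = 900
  O=O: 1 × 484 = 484
  Σ(formed) = 1384 kJ
ΔH = Σ(broken) − Σ(formed) = 1796 − 1384 = +412 kJ

ΔH ≈ +412 kJ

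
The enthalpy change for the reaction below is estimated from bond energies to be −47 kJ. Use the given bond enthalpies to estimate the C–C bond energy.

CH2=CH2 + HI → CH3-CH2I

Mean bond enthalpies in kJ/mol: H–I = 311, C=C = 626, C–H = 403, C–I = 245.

Let D be the C–C bond energy.
Σ(broken) = 4×403 + 1×626 + 1×311 = 2549
Σ(formed) = 1×D + 5×403 + 1×245 = 2260 + D
ΔH = Σ(broken) − Σ(formed) = (2549) − (2260 + D) = +289 − D
Setting this equal to −47 kJ gives D = 336 kJ/mol.

D(C–C) ≈ 336 kJ/mol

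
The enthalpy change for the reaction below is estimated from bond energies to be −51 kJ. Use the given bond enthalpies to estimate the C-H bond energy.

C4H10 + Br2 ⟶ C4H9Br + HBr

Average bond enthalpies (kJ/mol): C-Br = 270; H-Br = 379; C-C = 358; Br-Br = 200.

D(C-H) ≈ 398 kJ/mol

Let D be the C-H bond energy.
Σ(broken) = 1×200 + 3×358 + 10×D = 1274 + 10D
Σ(formed) = 1×270 + 3×358 + 9×D + 1×379 = 1723 + 9D
ΔH = Σ(broken) − Σ(formed) = (1274 + 10D) − (1723 + 9D) = −449 + D
Setting this equal to −51 kJ gives D = 398 kJ/mol.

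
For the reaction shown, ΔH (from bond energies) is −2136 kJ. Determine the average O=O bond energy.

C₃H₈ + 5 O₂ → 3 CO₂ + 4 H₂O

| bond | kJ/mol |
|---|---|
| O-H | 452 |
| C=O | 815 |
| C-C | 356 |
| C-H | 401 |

Let D be the O=O bond energy.
Σ(broken) = 2×356 + 8×401 + 5×D = 3920 + 5D
Σ(formed) = 6×815 + 8×452 = 8506
ΔH = Σ(broken) − Σ(formed) = (3920 + 5D) − (8506) = −4586 + 5D
Setting this equal to −2136 kJ gives 5D = 2450, so D = 490 kJ/mol.

D(O=O) ≈ 490 kJ/mol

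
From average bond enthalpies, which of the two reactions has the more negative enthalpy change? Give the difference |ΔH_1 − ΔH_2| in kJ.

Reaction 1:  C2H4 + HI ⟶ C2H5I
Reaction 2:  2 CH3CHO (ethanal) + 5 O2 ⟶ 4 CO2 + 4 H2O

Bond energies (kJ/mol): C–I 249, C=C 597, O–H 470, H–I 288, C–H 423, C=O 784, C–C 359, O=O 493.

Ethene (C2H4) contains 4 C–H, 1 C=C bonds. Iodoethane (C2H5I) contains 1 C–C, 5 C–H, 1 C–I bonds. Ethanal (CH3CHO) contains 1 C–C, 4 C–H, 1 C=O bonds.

Reaction 2, by 1751 kJ

Reaction 1:
  Bonds broken (reactants):
    C–H: 4 × 423 = 1692
    C=C: 1 × 597 = 597
    H–I: 1 × 288 = 288
    Σ(broken) = 2577 kJ
  Bonds formed (products):
    C–C: 1 × 359 = 359
    C–H: 5 × 423 = 2115
    C–I: 1 × 249 = 249
    Σ(formed) = 2723 kJ
  ΔH_1 = 2577 − 2723 = −146 kJ
Reaction 2:
  Bonds broken (reactants):
    C–C: 2 × 359 = 718
    C–H: 8 × 423 = 3384
    C=O: 2 × 784 = 1568
    O=O: 5 × 493 = 2465
    Σ(broken) = 8135 kJ
  Bonds formed (products):
    C=O: 8 × 784 = 6272
    O–H: 8 × 470 = 3760
    Σ(formed) = 10032 kJ
  ΔH_2 = 8135 − 10032 = −1897 kJ
ΔH_1 − ΔH_2 = +1751 kJ, so reaction 2 has the more negative ΔH; |ΔH_1 − ΔH_2| = 1751 kJ.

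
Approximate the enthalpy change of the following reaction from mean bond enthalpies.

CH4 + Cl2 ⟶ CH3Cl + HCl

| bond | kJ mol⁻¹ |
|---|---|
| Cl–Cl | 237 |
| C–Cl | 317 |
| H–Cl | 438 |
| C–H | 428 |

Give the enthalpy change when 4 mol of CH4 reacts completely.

ΔH = −360 kJ

Bonds broken (reactants):
  C–H: 4 × 428 = 1712
  Cl–Cl: 1 × 237 = 237
  Σ(broken) = 1949 kJ
Bonds formed (products):
  C–Cl: 1 × 317 = 317
  C–H: 3 × 428 = 1284
  H–Cl: 1 × 438 = 438
  Σ(formed) = 2039 kJ
ΔH = Σ(broken) − Σ(formed) = 1949 − 2039 = −90 kJ
For 4× the reaction as written: 4 × (−90) = −360 kJ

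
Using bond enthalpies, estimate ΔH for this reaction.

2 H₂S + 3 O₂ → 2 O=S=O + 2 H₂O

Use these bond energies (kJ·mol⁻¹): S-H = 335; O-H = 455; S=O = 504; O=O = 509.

Bonds broken (reactants):
  O=O: 3 × 509 = 1527
  S-H: 4 × 335 = 1340
  Σ(broken) = 2867 kJ
Bonds formed (products):
  O-H: 4 × 455 = 1820
  S=O: 4 × 504 = 2016
  Σ(formed) = 3836 kJ
ΔH = Σ(broken) − Σ(formed) = 2867 − 3836 = −969 kJ

ΔH ≈ −969 kJ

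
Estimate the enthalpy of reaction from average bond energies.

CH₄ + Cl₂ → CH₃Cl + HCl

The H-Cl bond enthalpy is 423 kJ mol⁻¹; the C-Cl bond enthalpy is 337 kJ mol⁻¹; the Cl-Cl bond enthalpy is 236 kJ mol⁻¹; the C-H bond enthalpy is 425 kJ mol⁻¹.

Bonds broken (reactants):
  C-H: 4 × 425 = 1700
  Cl-Cl: 1 × 236 = 236
  Σ(broken) = 1936 kJ
Bonds formed (products):
  C-Cl: 1 × 337 = 337
  C-H: 3 × 425 = 1275
  H-Cl: 1 × 423 = 423
  Σ(formed) = 2035 kJ
ΔH = Σ(broken) − Σ(formed) = 1936 − 2035 = −99 kJ

ΔH ≈ −99 kJ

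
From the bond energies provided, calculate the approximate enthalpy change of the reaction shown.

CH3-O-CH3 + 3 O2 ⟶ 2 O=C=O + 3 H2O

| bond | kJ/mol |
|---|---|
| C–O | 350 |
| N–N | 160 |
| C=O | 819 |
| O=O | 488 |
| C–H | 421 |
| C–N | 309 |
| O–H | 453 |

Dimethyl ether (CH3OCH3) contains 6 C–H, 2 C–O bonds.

Bonds broken (reactants):
  C–H: 6 × 421 = 2526
  C–O: 2 × 350 = 700
  O=O: 3 × 488 = 1464
  Σ(broken) = 4690 kJ
Bonds formed (products):
  C=O: 4 × 819 = 3276
  O–H: 6 × 453 = 2718
  Σ(formed) = 5994 kJ
ΔH = Σ(broken) − Σ(formed) = 4690 − 5994 = −1304 kJ

ΔH ≈ −1304 kJ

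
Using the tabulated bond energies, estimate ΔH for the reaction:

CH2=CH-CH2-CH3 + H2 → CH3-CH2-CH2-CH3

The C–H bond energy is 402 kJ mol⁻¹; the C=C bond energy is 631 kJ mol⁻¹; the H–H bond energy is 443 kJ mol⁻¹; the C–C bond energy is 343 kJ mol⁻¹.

Bonds broken (reactants):
  C–C: 2 × 343 = 686
  C–H: 8 × 402 = 3216
  C=C: 1 × 631 = 631
  H–H: 1 × 443 = 443
  Σ(broken) = 4976 kJ
Bonds formed (products):
  C–C: 3 × 343 = 1029
  C–H: 10 × 402 = 4020
  Σ(formed) = 5049 kJ
ΔH = Σ(broken) − Σ(formed) = 4976 − 5049 = −73 kJ

ΔH ≈ −73 kJ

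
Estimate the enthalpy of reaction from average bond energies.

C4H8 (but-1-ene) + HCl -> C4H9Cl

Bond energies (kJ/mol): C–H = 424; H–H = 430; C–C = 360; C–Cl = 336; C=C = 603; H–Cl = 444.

Bonds broken (reactants):
  C–C: 2 × 360 = 720
  C–H: 8 × 424 = 3392
  C=C: 1 × 603 = 603
  H–Cl: 1 × 444 = 444
  Σ(broken) = 5159 kJ
Bonds formed (products):
  C–C: 3 × 360 = 1080
  C–Cl: 1 × 336 = 336
  C–H: 9 × 424 = 3816
  Σ(formed) = 5232 kJ
ΔH = Σ(broken) − Σ(formed) = 5159 − 5232 = −73 kJ

ΔH ≈ −73 kJ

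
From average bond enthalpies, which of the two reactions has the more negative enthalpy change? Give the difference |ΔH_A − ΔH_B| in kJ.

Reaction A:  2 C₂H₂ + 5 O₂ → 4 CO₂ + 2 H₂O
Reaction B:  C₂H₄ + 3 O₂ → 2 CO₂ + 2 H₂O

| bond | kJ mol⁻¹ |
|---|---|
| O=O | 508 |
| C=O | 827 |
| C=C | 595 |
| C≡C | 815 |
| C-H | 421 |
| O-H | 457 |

Reaction A, by 1257 kJ

Reaction A:
  Bonds broken (reactants):
    C≡C: 2 × 815 = 1630
    C-H: 4 × 421 = 1684
    O=O: 5 × 508 = 2540
    Σ(broken) = 5854 kJ
  Bonds formed (products):
    C=O: 8 × 827 = 6616
    O-H: 4 × 457 = 1828
    Σ(formed) = 8444 kJ
  ΔH_A = 5854 − 8444 = −2590 kJ
Reaction B:
  Bonds broken (reactants):
    C-H: 4 × 421 = 1684
    C=C: 1 × 595 = 595
    O=O: 3 × 508 = 1524
    Σ(broken) = 3803 kJ
  Bonds formed (products):
    C=O: 4 × 827 = 3308
    O-H: 4 × 457 = 1828
    Σ(formed) = 5136 kJ
  ΔH_B = 3803 − 5136 = −1333 kJ
ΔH_A − ΔH_B = −1257 kJ, so reaction A has the more negative ΔH; |ΔH_A − ΔH_B| = 1257 kJ.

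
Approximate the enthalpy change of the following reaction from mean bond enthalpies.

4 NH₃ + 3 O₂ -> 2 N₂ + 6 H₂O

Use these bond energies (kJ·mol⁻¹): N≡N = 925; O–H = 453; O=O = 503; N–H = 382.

Bonds broken (reactants):
  N–H: 12 × 382 = 4584
  O=O: 3 × 503 = 1509
  Σ(broken) = 6093 kJ
Bonds formed (products):
  N≡N: 2 × 925 = 1850
  O–H: 12 × 453 = 5436
  Σ(formed) = 7286 kJ
ΔH = Σ(broken) − Σ(formed) = 6093 − 7286 = −1193 kJ

ΔH ≈ −1193 kJ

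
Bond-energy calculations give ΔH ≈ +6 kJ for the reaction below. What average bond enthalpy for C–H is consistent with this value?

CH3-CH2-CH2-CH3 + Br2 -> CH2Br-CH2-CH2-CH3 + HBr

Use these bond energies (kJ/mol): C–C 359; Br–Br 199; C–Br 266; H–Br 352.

Let D be the C–H bond energy.
Σ(broken) = 1×199 + 3×359 + 10×D = 1276 + 10D
Σ(formed) = 1×266 + 3×359 + 9×D + 1×352 = 1695 + 9D
ΔH = Σ(broken) − Σ(formed) = (1276 + 10D) − (1695 + 9D) = −419 + D
Setting this equal to +6 kJ gives D = 425 kJ/mol.

D(C–H) ≈ 425 kJ/mol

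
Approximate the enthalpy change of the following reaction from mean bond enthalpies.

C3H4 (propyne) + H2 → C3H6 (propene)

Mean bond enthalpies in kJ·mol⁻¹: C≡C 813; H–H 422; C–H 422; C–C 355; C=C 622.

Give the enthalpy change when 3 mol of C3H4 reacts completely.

ΔH = −693 kJ

Bonds broken (reactants):
  C≡C: 1 × 813 = 813
  C–C: 1 × 355 = 355
  C–H: 4 × 422 = 1688
  H–H: 1 × 422 = 422
  Σ(broken) = 3278 kJ
Bonds formed (products):
  C–C: 1 × 355 = 355
  C–H: 6 × 422 = 2532
  C=C: 1 × 622 = 622
  Σ(formed) = 3509 kJ
ΔH = Σ(broken) − Σ(formed) = 3278 − 3509 = −231 kJ
For 3× the reaction as written: 3 × (−231) = −693 kJ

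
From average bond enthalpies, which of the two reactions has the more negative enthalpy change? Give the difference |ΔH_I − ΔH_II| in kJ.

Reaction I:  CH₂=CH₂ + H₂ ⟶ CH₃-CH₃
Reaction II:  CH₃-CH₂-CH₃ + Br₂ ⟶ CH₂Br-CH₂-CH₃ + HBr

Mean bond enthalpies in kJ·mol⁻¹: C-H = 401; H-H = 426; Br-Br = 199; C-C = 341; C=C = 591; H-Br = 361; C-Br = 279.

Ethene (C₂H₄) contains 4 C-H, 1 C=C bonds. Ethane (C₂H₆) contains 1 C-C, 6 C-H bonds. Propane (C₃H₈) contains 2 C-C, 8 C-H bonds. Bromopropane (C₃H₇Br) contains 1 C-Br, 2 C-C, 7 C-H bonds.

Reaction I:
  Bonds broken (reactants):
    C-H: 4 × 401 = 1604
    C=C: 1 × 591 = 591
    H-H: 1 × 426 = 426
    Σ(broken) = 2621 kJ
  Bonds formed (products):
    C-C: 1 × 341 = 341
    C-H: 6 × 401 = 2406
    Σ(formed) = 2747 kJ
  ΔH_I = 2621 − 2747 = −126 kJ
Reaction II:
  Bonds broken (reactants):
    Br-Br: 1 × 199 = 199
    C-C: 2 × 341 = 682
    C-H: 8 × 401 = 3208
    Σ(broken) = 4089 kJ
  Bonds formed (products):
    C-Br: 1 × 279 = 279
    C-C: 2 × 341 = 682
    C-H: 7 × 401 = 2807
    H-Br: 1 × 361 = 361
    Σ(formed) = 4129 kJ
  ΔH_II = 4089 − 4129 = −40 kJ
ΔH_I − ΔH_II = −86 kJ, so reaction I has the more negative ΔH; |ΔH_I − ΔH_II| = 86 kJ.

Reaction I, by 86 kJ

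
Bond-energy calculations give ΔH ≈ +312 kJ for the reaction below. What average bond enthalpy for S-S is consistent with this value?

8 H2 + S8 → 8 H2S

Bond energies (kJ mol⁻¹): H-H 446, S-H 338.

D(S-S) ≈ 269 kJ/mol

Let D be the S-S bond energy.
Σ(broken) = 8×446 + 8×D = 3568 + 8D
Σ(formed) = 16×338 = 5408
ΔH = Σ(broken) − Σ(formed) = (3568 + 8D) − (5408) = −1840 + 8D
Setting this equal to +312 kJ gives 8D = 2152, so D = 269 kJ/mol.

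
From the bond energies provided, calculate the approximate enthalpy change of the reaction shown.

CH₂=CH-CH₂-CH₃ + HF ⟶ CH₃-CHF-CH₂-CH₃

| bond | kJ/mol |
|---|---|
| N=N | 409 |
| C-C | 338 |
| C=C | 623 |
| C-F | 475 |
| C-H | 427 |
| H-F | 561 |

Bonds broken (reactants):
  C-C: 2 × 338 = 676
  C-H: 8 × 427 = 3416
  C=C: 1 × 623 = 623
  H-F: 1 × 561 = 561
  Σ(broken) = 5276 kJ
Bonds formed (products):
  C-C: 3 × 338 = 1014
  C-F: 1 × 475 = 475
  C-H: 9 × 427 = 3843
  Σ(formed) = 5332 kJ
ΔH = Σ(broken) − Σ(formed) = 5276 − 5332 = −56 kJ

ΔH ≈ −56 kJ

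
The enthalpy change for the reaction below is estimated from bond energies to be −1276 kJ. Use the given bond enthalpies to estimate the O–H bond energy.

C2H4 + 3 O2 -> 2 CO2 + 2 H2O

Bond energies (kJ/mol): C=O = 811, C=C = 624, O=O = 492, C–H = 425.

Let D be the O–H bond energy.
Σ(broken) = 4×425 + 1×624 + 3×492 = 3800
Σ(formed) = 4×811 + 4×D = 3244 + 4D
ΔH = Σ(broken) − Σ(formed) = (3800) − (3244 + 4D) = +556 − 4D
Setting this equal to −1276 kJ gives 4D = 1832, so D = 458 kJ/mol.

D(O–H) ≈ 458 kJ/mol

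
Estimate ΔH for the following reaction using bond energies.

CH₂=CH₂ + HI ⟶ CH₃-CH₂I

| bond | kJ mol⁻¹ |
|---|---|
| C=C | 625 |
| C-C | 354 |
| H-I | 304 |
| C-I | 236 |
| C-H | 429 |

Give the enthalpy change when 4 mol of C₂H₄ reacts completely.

ΔH = −360 kJ

Bonds broken (reactants):
  C-H: 4 × 429 = 1716
  C=C: 1 × 625 = 625
  H-I: 1 × 304 = 304
  Σ(broken) = 2645 kJ
Bonds formed (products):
  C-C: 1 × 354 = 354
  C-H: 5 × 429 = 2145
  C-I: 1 × 236 = 236
  Σ(formed) = 2735 kJ
ΔH = Σ(broken) − Σ(formed) = 2645 − 2735 = −90 kJ
For 4× the reaction as written: 4 × (−90) = −360 kJ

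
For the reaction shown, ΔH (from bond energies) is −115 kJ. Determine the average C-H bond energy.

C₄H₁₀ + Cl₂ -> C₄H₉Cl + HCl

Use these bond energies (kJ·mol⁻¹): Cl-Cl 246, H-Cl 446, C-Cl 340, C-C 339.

Let D be the C-H bond energy.
Σ(broken) = 3×339 + 10×D + 1×246 = 1263 + 10D
Σ(formed) = 3×339 + 1×340 + 9×D + 1×446 = 1803 + 9D
ΔH = Σ(broken) − Σ(formed) = (1263 + 10D) − (1803 + 9D) = −540 + D
Setting this equal to −115 kJ gives D = 425 kJ/mol.

D(C-H) ≈ 425 kJ/mol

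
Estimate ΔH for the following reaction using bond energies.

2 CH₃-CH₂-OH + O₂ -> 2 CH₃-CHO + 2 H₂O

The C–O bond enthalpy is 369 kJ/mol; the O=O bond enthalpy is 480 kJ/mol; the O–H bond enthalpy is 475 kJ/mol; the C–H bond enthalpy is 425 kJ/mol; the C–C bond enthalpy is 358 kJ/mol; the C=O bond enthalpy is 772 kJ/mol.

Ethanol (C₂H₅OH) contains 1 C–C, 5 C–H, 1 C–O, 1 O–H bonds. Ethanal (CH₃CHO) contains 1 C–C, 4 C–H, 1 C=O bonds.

ΔH ≈ −426 kJ

Bonds broken (reactants):
  C–C: 2 × 358 = 716
  C–H: 10 × 425 = 4250
  C–O: 2 × 369 = 738
  O–H: 2 × 475 = 950
  O=O: 1 × 480 = 480
  Σ(broken) = 7134 kJ
Bonds formed (products):
  C–C: 2 × 358 = 716
  C–H: 8 × 425 = 3400
  C=O: 2 × 772 = 1544
  O–H: 4 × 475 = 1900
  Σ(formed) = 7560 kJ
ΔH = Σ(broken) − Σ(formed) = 7134 − 7560 = −426 kJ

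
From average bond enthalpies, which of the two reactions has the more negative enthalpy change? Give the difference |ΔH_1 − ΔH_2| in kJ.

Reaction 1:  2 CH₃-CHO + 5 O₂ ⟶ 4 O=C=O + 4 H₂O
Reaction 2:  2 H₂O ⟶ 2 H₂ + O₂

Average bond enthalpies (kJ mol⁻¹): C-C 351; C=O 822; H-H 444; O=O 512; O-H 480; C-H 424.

Reaction 1:
  Bonds broken (reactants):
    C-C: 2 × 351 = 702
    C-H: 8 × 424 = 3392
    C=O: 2 × 822 = 1644
    O=O: 5 × 512 = 2560
    Σ(broken) = 8298 kJ
  Bonds formed (products):
    C=O: 8 × 822 = 6576
    O-H: 8 × 480 = 3840
    Σ(formed) = 10416 kJ
  ΔH_1 = 8298 − 10416 = −2118 kJ
Reaction 2:
  Bonds broken (reactants):
    O-H: 4 × 480 = 1920
    Σ(broken) = 1920 kJ
  Bonds formed (products):
    H-H: 2 × 444 = 888
    O=O: 1 × 512 = 512
    Σ(formed) = 1400 kJ
  ΔH_2 = 1920 − 1400 = +520 kJ
ΔH_1 − ΔH_2 = −2638 kJ, so reaction 1 has the more negative ΔH; |ΔH_1 − ΔH_2| = 2638 kJ.

Reaction 1, by 2638 kJ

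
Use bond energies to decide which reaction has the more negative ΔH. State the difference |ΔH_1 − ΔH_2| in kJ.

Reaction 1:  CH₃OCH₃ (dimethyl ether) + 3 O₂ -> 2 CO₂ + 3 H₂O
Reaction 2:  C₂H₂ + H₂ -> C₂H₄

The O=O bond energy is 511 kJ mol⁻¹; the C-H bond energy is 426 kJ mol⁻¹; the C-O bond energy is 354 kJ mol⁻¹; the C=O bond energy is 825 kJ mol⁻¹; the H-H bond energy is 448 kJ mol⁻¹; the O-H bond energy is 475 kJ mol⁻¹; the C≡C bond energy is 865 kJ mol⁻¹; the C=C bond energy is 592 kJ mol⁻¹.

Reaction 1:
  Bonds broken (reactants):
    C-H: 6 × 426 = 2556
    C-O: 2 × 354 = 708
    O=O: 3 × 511 = 1533
    Σ(broken) = 4797 kJ
  Bonds formed (products):
    C=O: 4 × 825 = 3300
    O-H: 6 × 475 = 2850
    Σ(formed) = 6150 kJ
  ΔH_1 = 4797 − 6150 = −1353 kJ
Reaction 2:
  Bonds broken (reactants):
    C≡C: 1 × 865 = 865
    C-H: 2 × 426 = 852
    H-H: 1 × 448 = 448
    Σ(broken) = 2165 kJ
  Bonds formed (products):
    C-H: 4 × 426 = 1704
    C=C: 1 × 592 = 592
    Σ(formed) = 2296 kJ
  ΔH_2 = 2165 − 2296 = −131 kJ
ΔH_1 − ΔH_2 = −1222 kJ, so reaction 1 has the more negative ΔH; |ΔH_1 − ΔH_2| = 1222 kJ.

Reaction 1, by 1222 kJ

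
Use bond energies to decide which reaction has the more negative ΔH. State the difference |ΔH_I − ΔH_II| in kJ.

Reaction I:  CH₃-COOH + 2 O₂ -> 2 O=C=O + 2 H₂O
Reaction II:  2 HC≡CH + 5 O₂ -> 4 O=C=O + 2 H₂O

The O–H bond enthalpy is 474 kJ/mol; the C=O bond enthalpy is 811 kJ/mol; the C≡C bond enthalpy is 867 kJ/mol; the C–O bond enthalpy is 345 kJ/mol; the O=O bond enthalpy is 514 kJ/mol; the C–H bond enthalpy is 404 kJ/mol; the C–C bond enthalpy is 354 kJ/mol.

Reaction II, by 1548 kJ

Reaction I:
  Bonds broken (reactants):
    C–C: 1 × 354 = 354
    C–H: 3 × 404 = 1212
    C–O: 1 × 345 = 345
    C=O: 1 × 811 = 811
    O–H: 1 × 474 = 474
    O=O: 2 × 514 = 1028
    Σ(broken) = 4224 kJ
  Bonds formed (products):
    C=O: 4 × 811 = 3244
    O–H: 4 × 474 = 1896
    Σ(formed) = 5140 kJ
  ΔH_I = 4224 − 5140 = −916 kJ
Reaction II:
  Bonds broken (reactants):
    C≡C: 2 × 867 = 1734
    C–H: 4 × 404 = 1616
    O=O: 5 × 514 = 2570
    Σ(broken) = 5920 kJ
  Bonds formed (products):
    C=O: 8 × 811 = 6488
    O–H: 4 × 474 = 1896
    Σ(formed) = 8384 kJ
  ΔH_II = 5920 − 8384 = −2464 kJ
ΔH_I − ΔH_II = +1548 kJ, so reaction II has the more negative ΔH; |ΔH_I − ΔH_II| = 1548 kJ.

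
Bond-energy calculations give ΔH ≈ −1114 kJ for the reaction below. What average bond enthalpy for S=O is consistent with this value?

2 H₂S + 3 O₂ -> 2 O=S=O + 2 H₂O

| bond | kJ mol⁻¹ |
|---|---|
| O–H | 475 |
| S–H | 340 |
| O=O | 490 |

D(S=O) ≈ 511 kJ/mol

Let D be the S=O bond energy.
Σ(broken) = 3×490 + 4×340 = 2830
Σ(formed) = 4×475 + 4×D = 1900 + 4D
ΔH = Σ(broken) − Σ(formed) = (2830) − (1900 + 4D) = +930 − 4D
Setting this equal to −1114 kJ gives 4D = 2044, so D = 511 kJ/mol.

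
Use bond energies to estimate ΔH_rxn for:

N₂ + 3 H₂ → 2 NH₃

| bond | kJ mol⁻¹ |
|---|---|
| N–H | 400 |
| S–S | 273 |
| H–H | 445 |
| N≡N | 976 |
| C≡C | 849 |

Bonds broken (reactants):
  H–H: 3 × 445 = 1335
  N≡N: 1 × 976 = 976
  Σ(broken) = 2311 kJ
Bonds formed (products):
  N–H: 6 × 400 = 2400
  Σ(formed) = 2400 kJ
ΔH = Σ(broken) − Σ(formed) = 2311 − 2400 = −89 kJ

ΔH ≈ −89 kJ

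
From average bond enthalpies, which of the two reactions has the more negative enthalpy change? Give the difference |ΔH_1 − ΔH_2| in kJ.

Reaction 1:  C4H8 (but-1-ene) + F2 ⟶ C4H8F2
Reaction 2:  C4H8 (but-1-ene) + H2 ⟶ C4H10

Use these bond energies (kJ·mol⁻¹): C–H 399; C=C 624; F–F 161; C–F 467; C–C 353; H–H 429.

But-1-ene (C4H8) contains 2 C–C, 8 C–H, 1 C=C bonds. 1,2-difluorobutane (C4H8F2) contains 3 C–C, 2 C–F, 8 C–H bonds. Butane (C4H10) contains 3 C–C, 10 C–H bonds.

Reaction 1, by 404 kJ

Reaction 1:
  Bonds broken (reactants):
    C–C: 2 × 353 = 706
    C–H: 8 × 399 = 3192
    C=C: 1 × 624 = 624
    F–F: 1 × 161 = 161
    Σ(broken) = 4683 kJ
  Bonds formed (products):
    C–C: 3 × 353 = 1059
    C–F: 2 × 467 = 934
    C–H: 8 × 399 = 3192
    Σ(formed) = 5185 kJ
  ΔH_1 = 4683 − 5185 = −502 kJ
Reaction 2:
  Bonds broken (reactants):
    C–C: 2 × 353 = 706
    C–H: 8 × 399 = 3192
    C=C: 1 × 624 = 624
    H–H: 1 × 429 = 429
    Σ(broken) = 4951 kJ
  Bonds formed (products):
    C–C: 3 × 353 = 1059
    C–H: 10 × 399 = 3990
    Σ(formed) = 5049 kJ
  ΔH_2 = 4951 − 5049 = −98 kJ
ΔH_1 − ΔH_2 = −404 kJ, so reaction 1 has the more negative ΔH; |ΔH_1 − ΔH_2| = 404 kJ.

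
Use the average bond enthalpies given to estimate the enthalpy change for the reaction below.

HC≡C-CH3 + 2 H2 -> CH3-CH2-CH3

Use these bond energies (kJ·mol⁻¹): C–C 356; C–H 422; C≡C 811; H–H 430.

ΔH ≈ −373 kJ

Bonds broken (reactants):
  C≡C: 1 × 811 = 811
  C–C: 1 × 356 = 356
  C–H: 4 × 422 = 1688
  H–H: 2 × 430 = 860
  Σ(broken) = 3715 kJ
Bonds formed (products):
  C–C: 2 × 356 = 712
  C–H: 8 × 422 = 3376
  Σ(formed) = 4088 kJ
ΔH = Σ(broken) − Σ(formed) = 3715 − 4088 = −373 kJ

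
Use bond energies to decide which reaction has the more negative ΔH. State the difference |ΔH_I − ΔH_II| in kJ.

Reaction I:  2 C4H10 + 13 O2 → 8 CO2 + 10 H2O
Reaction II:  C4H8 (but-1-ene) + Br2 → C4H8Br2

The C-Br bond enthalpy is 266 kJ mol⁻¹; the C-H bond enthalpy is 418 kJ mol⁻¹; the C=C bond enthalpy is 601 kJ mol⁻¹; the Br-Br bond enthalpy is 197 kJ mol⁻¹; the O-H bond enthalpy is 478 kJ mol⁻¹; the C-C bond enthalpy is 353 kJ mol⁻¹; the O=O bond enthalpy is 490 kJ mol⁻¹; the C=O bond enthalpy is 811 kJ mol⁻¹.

Reaction I, by 5601 kJ

Reaction I:
  Bonds broken (reactants):
    C-C: 6 × 353 = 2118
    C-H: 20 × 418 = 8360
    O=O: 13 × 490 = 6370
    Σ(broken) = 16848 kJ
  Bonds formed (products):
    C=O: 16 × 811 = 12976
    O-H: 20 × 478 = 9560
    Σ(formed) = 22536 kJ
  ΔH_I = 16848 − 22536 = −5688 kJ
Reaction II:
  Bonds broken (reactants):
    Br-Br: 1 × 197 = 197
    C-C: 2 × 353 = 706
    C-H: 8 × 418 = 3344
    C=C: 1 × 601 = 601
    Σ(broken) = 4848 kJ
  Bonds formed (products):
    C-Br: 2 × 266 = 532
    C-C: 3 × 353 = 1059
    C-H: 8 × 418 = 3344
    Σ(formed) = 4935 kJ
  ΔH_II = 4848 − 4935 = −87 kJ
ΔH_I − ΔH_II = −5601 kJ, so reaction I has the more negative ΔH; |ΔH_I − ΔH_II| = 5601 kJ.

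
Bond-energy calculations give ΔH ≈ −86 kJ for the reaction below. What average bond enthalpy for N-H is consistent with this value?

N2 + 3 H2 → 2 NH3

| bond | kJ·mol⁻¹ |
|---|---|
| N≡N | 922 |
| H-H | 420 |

D(N-H) ≈ 378 kJ/mol

Let D be the N-H bond energy.
Σ(broken) = 3×420 + 1×922 = 2182
Σ(formed) = 6×D = 6D
ΔH = Σ(broken) − Σ(formed) = (2182) − (6D) = +2182 − 6D
Setting this equal to −86 kJ gives 6D = 2268, so D = 378 kJ/mol.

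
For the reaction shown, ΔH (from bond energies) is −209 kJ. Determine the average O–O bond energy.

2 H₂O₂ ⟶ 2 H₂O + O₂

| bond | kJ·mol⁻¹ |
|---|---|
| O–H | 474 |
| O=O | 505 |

D(O–O) ≈ 148 kJ/mol

Let D be the O–O bond energy.
Σ(broken) = 4×474 + 2×D = 1896 + 2D
Σ(formed) = 4×474 + 1×505 = 2401
ΔH = Σ(broken) − Σ(formed) = (1896 + 2D) − (2401) = −505 + 2D
Setting this equal to −209 kJ gives 2D = 296, so D = 148 kJ/mol.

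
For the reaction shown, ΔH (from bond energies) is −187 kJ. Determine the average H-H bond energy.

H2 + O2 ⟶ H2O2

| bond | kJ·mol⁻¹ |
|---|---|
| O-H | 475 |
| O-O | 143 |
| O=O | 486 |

D(H-H) ≈ 420 kJ/mol

Let D be the H-H bond energy.
Σ(broken) = 1×D + 1×486 = 486 + D
Σ(formed) = 2×475 + 1×143 = 1093
ΔH = Σ(broken) − Σ(formed) = (486 + D) − (1093) = −607 + D
Setting this equal to −187 kJ gives D = 420 kJ/mol.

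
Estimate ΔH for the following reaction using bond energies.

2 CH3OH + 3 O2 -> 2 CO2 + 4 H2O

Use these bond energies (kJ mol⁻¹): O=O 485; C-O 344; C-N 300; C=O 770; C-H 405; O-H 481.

Bonds broken (reactants):
  C-H: 6 × 405 = 2430
  C-O: 2 × 344 = 688
  O-H: 2 × 481 = 962
  O=O: 3 × 485 = 1455
  Σ(broken) = 5535 kJ
Bonds formed (products):
  C=O: 4 × 770 = 3080
  O-H: 8 × 481 = 3848
  Σ(formed) = 6928 kJ
ΔH = Σ(broken) − Σ(formed) = 5535 − 6928 = −1393 kJ

ΔH ≈ −1393 kJ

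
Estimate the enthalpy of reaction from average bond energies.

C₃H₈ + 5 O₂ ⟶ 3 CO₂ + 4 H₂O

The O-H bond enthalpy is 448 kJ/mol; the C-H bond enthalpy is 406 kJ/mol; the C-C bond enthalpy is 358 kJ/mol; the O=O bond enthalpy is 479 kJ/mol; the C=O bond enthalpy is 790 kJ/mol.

Bonds broken (reactants):
  C-C: 2 × 358 = 716
  C-H: 8 × 406 = 3248
  O=O: 5 × 479 = 2395
  Σ(broken) = 6359 kJ
Bonds formed (products):
  C=O: 6 × 790 = 4740
  O-H: 8 × 448 = 3584
  Σ(formed) = 8324 kJ
ΔH = Σ(broken) − Σ(formed) = 6359 − 8324 = −1965 kJ

ΔH ≈ −1965 kJ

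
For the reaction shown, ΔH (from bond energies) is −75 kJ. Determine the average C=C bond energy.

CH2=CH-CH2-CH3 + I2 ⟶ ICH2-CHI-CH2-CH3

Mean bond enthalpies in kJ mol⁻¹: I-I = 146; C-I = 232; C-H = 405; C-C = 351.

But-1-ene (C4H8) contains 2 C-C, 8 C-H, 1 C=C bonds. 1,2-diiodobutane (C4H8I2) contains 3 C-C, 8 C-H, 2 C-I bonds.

D(C=C) ≈ 594 kJ/mol

Let D be the C=C bond energy.
Σ(broken) = 2×351 + 8×405 + 1×D + 1×146 = 4088 + D
Σ(formed) = 3×351 + 8×405 + 2×232 = 4757
ΔH = Σ(broken) − Σ(formed) = (4088 + D) − (4757) = −669 + D
Setting this equal to −75 kJ gives D = 594 kJ/mol.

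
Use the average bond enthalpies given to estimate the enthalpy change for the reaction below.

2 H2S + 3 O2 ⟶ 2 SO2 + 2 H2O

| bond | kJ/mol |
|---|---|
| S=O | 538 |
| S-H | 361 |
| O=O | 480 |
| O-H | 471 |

Bonds broken (reactants):
  O=O: 3 × 480 = 1440
  S-H: 4 × 361 = 1444
  Σ(broken) = 2884 kJ
Bonds formed (products):
  O-H: 4 × 471 = 1884
  S=O: 4 × 538 = 2152
  Σ(formed) = 4036 kJ
ΔH = Σ(broken) − Σ(formed) = 2884 − 4036 = −1152 kJ

ΔH ≈ −1152 kJ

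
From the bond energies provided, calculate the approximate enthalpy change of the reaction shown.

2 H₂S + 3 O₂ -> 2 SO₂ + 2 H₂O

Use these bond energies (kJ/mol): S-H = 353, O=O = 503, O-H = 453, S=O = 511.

Bonds broken (reactants):
  O=O: 3 × 503 = 1509
  S-H: 4 × 353 = 1412
  Σ(broken) = 2921 kJ
Bonds formed (products):
  O-H: 4 × 453 = 1812
  S=O: 4 × 511 = 2044
  Σ(formed) = 3856 kJ
ΔH = Σ(broken) − Σ(formed) = 2921 − 3856 = −935 kJ

ΔH ≈ −935 kJ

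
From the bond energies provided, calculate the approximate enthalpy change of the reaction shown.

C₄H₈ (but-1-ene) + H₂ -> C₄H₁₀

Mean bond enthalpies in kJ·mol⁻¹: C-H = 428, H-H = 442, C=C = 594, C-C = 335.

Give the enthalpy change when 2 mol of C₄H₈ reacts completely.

Bonds broken (reactants):
  C-C: 2 × 335 = 670
  C-H: 8 × 428 = 3424
  C=C: 1 × 594 = 594
  H-H: 1 × 442 = 442
  Σ(broken) = 5130 kJ
Bonds formed (products):
  C-C: 3 × 335 = 1005
  C-H: 10 × 428 = 4280
  Σ(formed) = 5285 kJ
ΔH = Σ(broken) − Σ(formed) = 5130 − 5285 = −155 kJ
For 2× the reaction as written: 2 × (−155) = −310 kJ

ΔH = −310 kJ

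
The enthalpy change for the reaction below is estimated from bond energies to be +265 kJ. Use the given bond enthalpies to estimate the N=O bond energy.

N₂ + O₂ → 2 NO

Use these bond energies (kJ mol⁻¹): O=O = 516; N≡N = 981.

Let D be the N=O bond energy.
Σ(broken) = 1×981 + 1×516 = 1497
Σ(formed) = 2×D = 2D
ΔH = Σ(broken) − Σ(formed) = (1497) − (2D) = +1497 − 2D
Setting this equal to +265 kJ gives 2D = 1232, so D = 616 kJ/mol.

D(N=O) ≈ 616 kJ/mol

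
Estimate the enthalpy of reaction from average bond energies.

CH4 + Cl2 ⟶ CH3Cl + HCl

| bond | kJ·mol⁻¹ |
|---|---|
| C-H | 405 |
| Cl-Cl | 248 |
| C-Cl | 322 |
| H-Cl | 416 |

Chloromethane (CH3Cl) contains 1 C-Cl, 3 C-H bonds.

Bonds broken (reactants):
  C-H: 4 × 405 = 1620
  Cl-Cl: 1 × 248 = 248
  Σ(broken) = 1868 kJ
Bonds formed (products):
  C-Cl: 1 × 322 = 322
  C-H: 3 × 405 = 1215
  H-Cl: 1 × 416 = 416
  Σ(formed) = 1953 kJ
ΔH = Σ(broken) − Σ(formed) = 1868 − 1953 = −85 kJ

ΔH ≈ −85 kJ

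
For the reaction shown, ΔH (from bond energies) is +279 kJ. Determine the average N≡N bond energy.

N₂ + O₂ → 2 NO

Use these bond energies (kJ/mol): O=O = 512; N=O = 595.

Let D be the N≡N bond energy.
Σ(broken) = 1×D + 1×512 = 512 + D
Σ(formed) = 2×595 = 1190
ΔH = Σ(broken) − Σ(formed) = (512 + D) − (1190) = −678 + D
Setting this equal to +279 kJ gives D = 957 kJ/mol.

D(N≡N) ≈ 957 kJ/mol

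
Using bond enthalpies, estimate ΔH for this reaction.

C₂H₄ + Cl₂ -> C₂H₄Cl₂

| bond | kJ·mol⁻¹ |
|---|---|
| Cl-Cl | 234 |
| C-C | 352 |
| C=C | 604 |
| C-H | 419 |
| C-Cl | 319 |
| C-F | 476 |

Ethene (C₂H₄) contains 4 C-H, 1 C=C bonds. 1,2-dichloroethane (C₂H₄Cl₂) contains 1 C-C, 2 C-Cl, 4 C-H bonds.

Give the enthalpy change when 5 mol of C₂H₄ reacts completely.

Bonds broken (reactants):
  C-H: 4 × 419 = 1676
  C=C: 1 × 604 = 604
  Cl-Cl: 1 × 234 = 234
  Σ(broken) = 2514 kJ
Bonds formed (products):
  C-C: 1 × 352 = 352
  C-Cl: 2 × 319 = 638
  C-H: 4 × 419 = 1676
  Σ(formed) = 2666 kJ
ΔH = Σ(broken) − Σ(formed) = 2514 − 2666 = −152 kJ
For 5× the reaction as written: 5 × (−152) = −760 kJ

ΔH = −760 kJ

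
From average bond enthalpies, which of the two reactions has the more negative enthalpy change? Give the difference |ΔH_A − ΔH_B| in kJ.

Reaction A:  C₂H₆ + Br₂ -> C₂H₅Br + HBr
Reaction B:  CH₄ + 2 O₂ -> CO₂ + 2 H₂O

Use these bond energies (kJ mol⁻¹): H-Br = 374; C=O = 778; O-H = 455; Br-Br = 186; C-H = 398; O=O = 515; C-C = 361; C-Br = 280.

Reaction A:
  Bonds broken (reactants):
    Br-Br: 1 × 186 = 186
    C-C: 1 × 361 = 361
    C-H: 6 × 398 = 2388
    Σ(broken) = 2935 kJ
  Bonds formed (products):
    C-Br: 1 × 280 = 280
    C-C: 1 × 361 = 361
    C-H: 5 × 398 = 1990
    H-Br: 1 × 374 = 374
    Σ(formed) = 3005 kJ
  ΔH_A = 2935 − 3005 = −70 kJ
Reaction B:
  Bonds broken (reactants):
    C-H: 4 × 398 = 1592
    O=O: 2 × 515 = 1030
    Σ(broken) = 2622 kJ
  Bonds formed (products):
    C=O: 2 × 778 = 1556
    O-H: 4 × 455 = 1820
    Σ(formed) = 3376 kJ
  ΔH_B = 2622 − 3376 = −754 kJ
ΔH_A − ΔH_B = +684 kJ, so reaction B has the more negative ΔH; |ΔH_A − ΔH_B| = 684 kJ.

Reaction B, by 684 kJ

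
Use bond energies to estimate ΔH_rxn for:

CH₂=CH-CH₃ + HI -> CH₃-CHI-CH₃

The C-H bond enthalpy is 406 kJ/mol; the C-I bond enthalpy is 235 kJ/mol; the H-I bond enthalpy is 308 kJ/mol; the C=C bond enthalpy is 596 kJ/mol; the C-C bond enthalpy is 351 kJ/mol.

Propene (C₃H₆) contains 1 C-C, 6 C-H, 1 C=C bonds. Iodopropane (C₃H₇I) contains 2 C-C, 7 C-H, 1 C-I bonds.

Bonds broken (reactants):
  C-C: 1 × 351 = 351
  C-H: 6 × 406 = 2436
  C=C: 1 × 596 = 596
  H-I: 1 × 308 = 308
  Σ(broken) = 3691 kJ
Bonds formed (products):
  C-C: 2 × 351 = 702
  C-H: 7 × 406 = 2842
  C-I: 1 × 235 = 235
  Σ(formed) = 3779 kJ
ΔH = Σ(broken) − Σ(formed) = 3691 − 3779 = −88 kJ

ΔH ≈ −88 kJ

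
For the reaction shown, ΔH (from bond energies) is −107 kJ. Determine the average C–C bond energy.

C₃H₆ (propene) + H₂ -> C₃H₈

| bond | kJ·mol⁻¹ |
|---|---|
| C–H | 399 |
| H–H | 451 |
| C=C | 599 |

Let D be the C–C bond energy.
Σ(broken) = 1×D + 6×399 + 1×599 + 1×451 = 3444 + D
Σ(formed) = 2×D + 8×399 = 3192 + 2D
ΔH = Σ(broken) − Σ(formed) = (3444 + D) − (3192 + 2D) = +252 − D
Setting this equal to −107 kJ gives D = 359 kJ/mol.

D(C–C) ≈ 359 kJ/mol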